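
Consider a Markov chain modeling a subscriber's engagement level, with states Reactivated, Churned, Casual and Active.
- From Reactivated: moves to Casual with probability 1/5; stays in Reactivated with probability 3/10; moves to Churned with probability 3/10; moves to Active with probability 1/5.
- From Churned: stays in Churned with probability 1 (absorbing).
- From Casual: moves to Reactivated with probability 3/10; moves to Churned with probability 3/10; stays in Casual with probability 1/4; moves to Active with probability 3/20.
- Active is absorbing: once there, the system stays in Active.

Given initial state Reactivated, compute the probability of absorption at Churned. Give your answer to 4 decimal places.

Let h(s) be the probability of absorption at Churned starting from transient state s. Then h(Churned) = 1 and h(Active) = 0. By first-step analysis:
h(Reactivated) = 0.3·h(Reactivated) + 0.3·1 + 0.2·h(Casual) + 0.2·0
h(Casual) = 0.3·h(Reactivated) + 0.3·1 + 0.25·h(Casual) + 0.15·0
Solving: h(Reactivated) = 0.6129, h(Casual) = 0.6452.
Starting from Reactivated, the probability is 0.6129.

0.6129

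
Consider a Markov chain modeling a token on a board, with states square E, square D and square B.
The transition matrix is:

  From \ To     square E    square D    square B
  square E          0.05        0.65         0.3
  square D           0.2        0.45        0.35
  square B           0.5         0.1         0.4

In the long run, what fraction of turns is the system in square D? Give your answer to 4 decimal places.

Let the stationary distribution be π with π = πP and π_1 + π_2 + π_3 = 1.
π_1 = 0.05·π_1 + 0.2·π_2 + 0.5·π_3
π_2 = 0.65·π_1 + 0.45·π_2 + 0.1·π_3
Solving with the normalization constraint gives π = (0.2664, 0.3792, 0.3544).
So the stationary probability of square D is 0.3792.

0.3792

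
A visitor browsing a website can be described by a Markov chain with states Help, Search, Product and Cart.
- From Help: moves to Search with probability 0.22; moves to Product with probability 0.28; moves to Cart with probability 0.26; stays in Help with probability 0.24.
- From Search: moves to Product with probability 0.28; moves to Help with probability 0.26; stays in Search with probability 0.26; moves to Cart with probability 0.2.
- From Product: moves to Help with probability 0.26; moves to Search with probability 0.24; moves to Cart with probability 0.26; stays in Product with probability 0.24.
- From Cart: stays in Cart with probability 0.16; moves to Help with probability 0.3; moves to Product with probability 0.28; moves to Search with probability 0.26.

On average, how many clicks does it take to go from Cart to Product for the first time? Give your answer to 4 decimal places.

Let t(s) be the expected number of clicks to first reach Product from state s, with t(Product) = 0. Conditioning on the first click:
t(Help) = 1 + 0.24·t(Help) + 0.22·t(Search) + 0.26·t(Cart)
t(Search) = 1 + 0.26·t(Help) + 0.26·t(Search) + 0.2·t(Cart)
t(Cart) = 1 + 0.3·t(Help) + 0.26·t(Search) + 0.16·t(Cart)
Solving: t(Help) = 3.5714, t(Search) = 3.5714, t(Cart) = 3.5714.
Expected clicks from Cart to Product: 3.5714.

3.5714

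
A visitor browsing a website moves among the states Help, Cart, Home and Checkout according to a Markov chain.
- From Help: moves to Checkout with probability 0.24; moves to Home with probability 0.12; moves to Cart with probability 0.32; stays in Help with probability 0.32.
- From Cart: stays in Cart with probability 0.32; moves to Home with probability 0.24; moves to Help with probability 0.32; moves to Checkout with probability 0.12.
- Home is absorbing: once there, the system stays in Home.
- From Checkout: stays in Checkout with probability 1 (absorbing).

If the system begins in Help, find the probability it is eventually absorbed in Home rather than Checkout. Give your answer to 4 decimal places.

Let h(s) be the probability of absorption at Home starting from transient state s. Then h(Home) = 1 and h(Checkout) = 0. By first-step analysis:
h(Help) = 0.32·h(Help) + 0.32·h(Cart) + 0.12·1 + 0.24·0
h(Cart) = 0.32·h(Help) + 0.32·h(Cart) + 0.24·1 + 0.12·0
Solving: h(Help) = 0.4400, h(Cart) = 0.5600.
Starting from Help, the probability is 0.4400.

0.4400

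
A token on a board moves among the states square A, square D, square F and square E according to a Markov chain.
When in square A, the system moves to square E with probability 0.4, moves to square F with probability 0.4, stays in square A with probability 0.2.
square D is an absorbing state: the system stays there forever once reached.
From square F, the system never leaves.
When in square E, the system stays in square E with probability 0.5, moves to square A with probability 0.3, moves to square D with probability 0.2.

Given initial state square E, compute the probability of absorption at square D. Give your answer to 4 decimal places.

Let h(s) be the probability of absorption at square D starting from transient state s. Then h(square D) = 1 and h(square F) = 0. By first-step analysis:
h(square A) = 0.2·h(square A) + 0.4·0 + 0.4·h(square E)
h(square E) = 0.3·h(square A) + 0.2·1 + 0.5·h(square E)
Solving: h(square A) = 0.2857, h(square E) = 0.5714.
Starting from square E, the probability is 0.5714.

0.5714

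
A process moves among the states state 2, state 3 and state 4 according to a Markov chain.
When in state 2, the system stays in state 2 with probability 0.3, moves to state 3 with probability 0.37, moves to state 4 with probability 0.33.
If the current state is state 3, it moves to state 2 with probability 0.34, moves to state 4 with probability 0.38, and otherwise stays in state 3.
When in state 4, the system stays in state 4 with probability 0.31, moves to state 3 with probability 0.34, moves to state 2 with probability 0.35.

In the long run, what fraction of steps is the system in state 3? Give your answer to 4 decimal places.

0.3301

Let the stationary distribution be π with π = πP and π_1 + π_2 + π_3 = 1.
π_1 = 0.3·π_1 + 0.34·π_2 + 0.35·π_3
π_2 = 0.37·π_1 + 0.28·π_2 + 0.34·π_3
Solving with the normalization constraint gives π = (0.3302, 0.3301, 0.3397).
So the stationary probability of state 3 is 0.3301.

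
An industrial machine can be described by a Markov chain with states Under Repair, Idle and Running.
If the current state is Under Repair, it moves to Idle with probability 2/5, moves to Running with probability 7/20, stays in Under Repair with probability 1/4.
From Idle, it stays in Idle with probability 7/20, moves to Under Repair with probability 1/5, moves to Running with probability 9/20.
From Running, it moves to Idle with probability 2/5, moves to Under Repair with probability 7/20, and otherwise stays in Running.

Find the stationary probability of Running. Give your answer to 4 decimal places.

0.3528

Let the stationary distribution be π with π = πP and π_1 + π_2 + π_3 = 1.
π_1 = 0.25·π_1 + 0.2·π_2 + 0.35·π_3
π_2 = 0.4·π_1 + 0.35·π_2 + 0.4·π_3
Solving with the normalization constraint gives π = (0.2662, 0.3810, 0.3528).
So the stationary probability of Running is 0.3528.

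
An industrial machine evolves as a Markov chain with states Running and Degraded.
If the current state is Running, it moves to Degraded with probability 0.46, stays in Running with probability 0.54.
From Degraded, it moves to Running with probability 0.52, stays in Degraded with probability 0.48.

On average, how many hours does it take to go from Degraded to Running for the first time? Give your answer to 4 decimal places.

Let t(s) be the expected number of hours to first reach Running from state s, with t(Running) = 0. Conditioning on the first hour:
t(Degraded) = 1 + 0.48·t(Degraded)
Solving: t(Degraded) = 1.9231.
Expected hours from Degraded to Running: 1.9231.

1.9231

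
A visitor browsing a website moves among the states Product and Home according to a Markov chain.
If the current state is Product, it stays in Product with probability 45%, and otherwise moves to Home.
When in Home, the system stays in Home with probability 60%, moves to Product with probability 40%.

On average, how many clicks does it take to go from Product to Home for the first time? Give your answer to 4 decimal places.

Let t(s) be the expected number of clicks to first reach Home from state s, with t(Home) = 0. Conditioning on the first click:
t(Product) = 1 + 0.45·t(Product)
Solving: t(Product) = 1.8182.
Expected clicks from Product to Home: 1.8182.

1.8182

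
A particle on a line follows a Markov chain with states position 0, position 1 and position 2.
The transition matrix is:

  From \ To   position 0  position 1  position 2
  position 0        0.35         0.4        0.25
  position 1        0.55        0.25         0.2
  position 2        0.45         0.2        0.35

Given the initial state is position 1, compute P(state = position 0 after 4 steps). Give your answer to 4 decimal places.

Propagate the distribution vector 4 steps from position 1.
After 0 steps: (0.0000, 1.0000, 0.0000)
After 1 step: (0.5500, 0.2500, 0.2000)
After 2 steps: (0.4200, 0.3225, 0.2575)
After 3 steps: (0.4403, 0.3001, 0.2596)
After 4 steps: (0.4360, 0.3031, 0.2610)
P(in position 0 after 4 steps) = 0.4360

0.4360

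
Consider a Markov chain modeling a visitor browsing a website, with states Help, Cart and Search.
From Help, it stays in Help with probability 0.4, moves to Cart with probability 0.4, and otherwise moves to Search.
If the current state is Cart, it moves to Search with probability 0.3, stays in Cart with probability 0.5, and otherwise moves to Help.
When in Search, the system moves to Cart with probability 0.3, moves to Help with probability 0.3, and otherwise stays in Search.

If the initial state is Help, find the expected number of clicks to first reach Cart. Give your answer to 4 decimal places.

Let t(s) be the expected number of clicks to first reach Cart from state s, with t(Cart) = 0. Conditioning on the first click:
t(Help) = 1 + 0.4·t(Help) + 0.2·t(Search)
t(Search) = 1 + 0.3·t(Help) + 0.4·t(Search)
Solving: t(Help) = 2.6667, t(Search) = 3.0000.
Expected clicks from Help to Cart: 2.6667.

2.6667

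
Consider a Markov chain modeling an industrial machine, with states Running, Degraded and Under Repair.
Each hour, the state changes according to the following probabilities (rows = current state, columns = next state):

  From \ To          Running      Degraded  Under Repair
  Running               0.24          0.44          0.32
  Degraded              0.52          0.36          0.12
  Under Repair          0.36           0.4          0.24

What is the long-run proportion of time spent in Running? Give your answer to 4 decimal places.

0.3785

Let the stationary distribution be π with π = πP and π_1 + π_2 + π_3 = 1.
π_1 = 0.24·π_1 + 0.52·π_2 + 0.36·π_3
π_2 = 0.44·π_1 + 0.36·π_2 + 0.4·π_3
Solving with the normalization constraint gives π = (0.3785, 0.3992, 0.2224).
So the stationary probability of Running is 0.3785.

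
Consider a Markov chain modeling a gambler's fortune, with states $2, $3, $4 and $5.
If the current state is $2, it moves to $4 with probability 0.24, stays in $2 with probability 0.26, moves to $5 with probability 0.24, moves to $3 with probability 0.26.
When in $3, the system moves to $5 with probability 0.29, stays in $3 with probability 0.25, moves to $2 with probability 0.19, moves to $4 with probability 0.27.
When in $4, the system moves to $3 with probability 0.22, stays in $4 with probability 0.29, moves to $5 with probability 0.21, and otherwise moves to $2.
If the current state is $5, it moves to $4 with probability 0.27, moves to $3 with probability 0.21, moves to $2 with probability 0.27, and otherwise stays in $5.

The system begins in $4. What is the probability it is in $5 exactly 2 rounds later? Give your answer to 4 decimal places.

Propagate the distribution vector 2 rounds from $4.
After 0 rounds: (0.0000, 0.0000, 1.0000, 0.0000)
After 1 round: (0.2800, 0.2200, 0.2900, 0.2100)
After 2 rounds: (0.2525, 0.2357, 0.2674, 0.2444)
P(in $5 after 2 rounds) = 0.2444

0.2444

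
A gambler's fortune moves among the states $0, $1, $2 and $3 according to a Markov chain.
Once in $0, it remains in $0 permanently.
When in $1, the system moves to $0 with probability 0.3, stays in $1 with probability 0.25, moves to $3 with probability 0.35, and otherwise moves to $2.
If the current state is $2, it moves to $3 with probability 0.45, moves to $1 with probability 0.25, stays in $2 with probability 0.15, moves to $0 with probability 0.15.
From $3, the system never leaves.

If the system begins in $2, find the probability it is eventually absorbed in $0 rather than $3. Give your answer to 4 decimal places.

0.3061

Let h(s) be the probability of absorption at $0 starting from transient state s. Then h($0) = 1 and h($3) = 0. By first-step analysis:
h($1) = 0.3·1 + 0.25·h($1) + 0.1·h($2) + 0.35·0
h($2) = 0.15·1 + 0.25·h($1) + 0.15·h($2) + 0.45·0
Solving: h($1) = 0.4408, h($2) = 0.3061.
Starting from $2, the probability is 0.3061.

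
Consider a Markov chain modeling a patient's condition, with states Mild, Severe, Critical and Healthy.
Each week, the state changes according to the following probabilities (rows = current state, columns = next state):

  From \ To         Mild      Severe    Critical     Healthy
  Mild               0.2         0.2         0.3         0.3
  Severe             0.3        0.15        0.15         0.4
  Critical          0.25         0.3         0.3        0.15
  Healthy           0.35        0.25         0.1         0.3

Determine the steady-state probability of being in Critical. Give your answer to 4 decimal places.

0.2081

Let the stationary distribution be π with π = πP and π_1 + π_2 + π_3 + π_4 = 1.
π_1 = 0.2·π_1 + 0.3·π_2 + 0.25·π_3 + 0.35·π_4
π_2 = 0.2·π_1 + 0.15·π_2 + 0.3·π_3 + 0.25·π_4
π_3 = 0.3·π_1 + 0.15·π_2 + 0.3·π_3 + 0.1·π_4
Solving with the normalization constraint gives π = (0.2765, 0.2242, 0.2081, 0.2912).
So the stationary probability of Critical is 0.2081.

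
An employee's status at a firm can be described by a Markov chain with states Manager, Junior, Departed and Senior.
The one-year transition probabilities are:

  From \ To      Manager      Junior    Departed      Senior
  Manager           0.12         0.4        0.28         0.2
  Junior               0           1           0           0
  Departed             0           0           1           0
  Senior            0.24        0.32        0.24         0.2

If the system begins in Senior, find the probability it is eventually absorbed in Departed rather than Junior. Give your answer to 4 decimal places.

Let h(s) be the probability of absorption at Departed starting from transient state s. Then h(Departed) = 1 and h(Junior) = 0. By first-step analysis:
h(Manager) = 0.12·h(Manager) + 0.4·0 + 0.28·1 + 0.2·h(Senior)
h(Senior) = 0.24·h(Manager) + 0.32·0 + 0.24·1 + 0.2·h(Senior)
Solving: h(Manager) = 0.4146, h(Senior) = 0.4244.
Starting from Senior, the probability is 0.4244.

0.4244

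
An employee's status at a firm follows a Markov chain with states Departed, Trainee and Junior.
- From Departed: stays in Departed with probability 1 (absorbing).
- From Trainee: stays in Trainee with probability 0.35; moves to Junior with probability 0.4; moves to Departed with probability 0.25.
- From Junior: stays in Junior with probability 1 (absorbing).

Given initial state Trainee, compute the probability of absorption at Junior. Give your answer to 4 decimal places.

Let h(s) be the probability of absorption at Junior starting from transient state s. Then h(Junior) = 1 and h(Departed) = 0. By first-step analysis:
h(Trainee) = 0.25·0 + 0.35·h(Trainee) + 0.4·1
Solving: h(Trainee) = 0.6154.
Starting from Trainee, the probability is 0.6154.

0.6154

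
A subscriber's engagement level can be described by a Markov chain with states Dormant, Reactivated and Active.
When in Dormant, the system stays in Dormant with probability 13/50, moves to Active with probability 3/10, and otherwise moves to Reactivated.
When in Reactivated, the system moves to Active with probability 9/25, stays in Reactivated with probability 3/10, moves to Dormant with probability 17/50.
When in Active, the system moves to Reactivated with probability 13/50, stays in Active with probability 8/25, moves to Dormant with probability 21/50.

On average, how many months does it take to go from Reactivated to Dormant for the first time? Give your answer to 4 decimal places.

Let t(s) be the expected number of months to first reach Dormant from state s, with t(Dormant) = 0. Conditioning on the first month:
t(Reactivated) = 1 + 0.3·t(Reactivated) + 0.36·t(Active)
t(Active) = 1 + 0.26·t(Reactivated) + 0.32·t(Active)
Solving: t(Reactivated) = 2.7197, t(Active) = 2.5105.
Expected months from Reactivated to Dormant: 2.7197.

2.7197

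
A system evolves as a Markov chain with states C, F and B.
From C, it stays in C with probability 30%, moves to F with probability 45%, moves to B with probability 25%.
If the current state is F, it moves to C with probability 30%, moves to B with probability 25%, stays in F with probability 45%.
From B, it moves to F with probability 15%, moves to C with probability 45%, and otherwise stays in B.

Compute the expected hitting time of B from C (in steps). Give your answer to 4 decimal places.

4.0000

Let t(s) be the expected number of steps to first reach B from state s, with t(B) = 0. Conditioning on the first step:
t(C) = 1 + 0.3·t(C) + 0.45·t(F)
t(F) = 1 + 0.3·t(C) + 0.45·t(F)
Solving: t(C) = 4.0000, t(F) = 4.0000.
Expected steps from C to B: 4.0000.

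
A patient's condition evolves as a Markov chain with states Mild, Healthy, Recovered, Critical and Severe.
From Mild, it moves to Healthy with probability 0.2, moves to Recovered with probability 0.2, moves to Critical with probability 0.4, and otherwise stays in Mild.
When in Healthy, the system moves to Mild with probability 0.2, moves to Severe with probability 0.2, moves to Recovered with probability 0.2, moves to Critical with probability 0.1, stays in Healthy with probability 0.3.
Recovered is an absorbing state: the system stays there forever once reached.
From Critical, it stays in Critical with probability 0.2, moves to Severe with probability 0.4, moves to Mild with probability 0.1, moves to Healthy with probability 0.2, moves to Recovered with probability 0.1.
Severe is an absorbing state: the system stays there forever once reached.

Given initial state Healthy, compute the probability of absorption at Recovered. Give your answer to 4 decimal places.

Let h(s) be the probability of absorption at Recovered starting from transient state s. Then h(Recovered) = 1 and h(Severe) = 0. By first-step analysis:
h(Mild) = 0.2·h(Mild) + 0.2·h(Healthy) + 0.2·1 + 0.4·h(Critical)
h(Healthy) = 0.2·h(Mild) + 0.3·h(Healthy) + 0.2·1 + 0.1·h(Critical) + 0.2·0
h(Critical) = 0.1·h(Mild) + 0.2·h(Healthy) + 0.1·1 + 0.2·h(Critical) + 0.4·0
Solving: h(Mild) = 0.5254, h(Healthy) = 0.4802, h(Critical) = 0.3107.
Starting from Healthy, the probability is 0.4802.

0.4802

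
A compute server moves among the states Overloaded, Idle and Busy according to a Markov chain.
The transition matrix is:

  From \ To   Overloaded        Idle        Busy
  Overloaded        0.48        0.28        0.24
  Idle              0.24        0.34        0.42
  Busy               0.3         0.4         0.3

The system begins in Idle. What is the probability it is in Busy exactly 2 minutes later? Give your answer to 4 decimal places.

0.3264

Sum over the intermediate state after 1 minute:
P = P(Idle→Overloaded)·P(Overloaded→Busy) + P(Idle→Idle)·P(Idle→Busy) + P(Idle→Busy)·P(Busy→Busy)
  = 0.24×0.24 + 0.34×0.42 + 0.42×0.3
  = 0.0576 + 0.1428 + 0.1260 = 0.3264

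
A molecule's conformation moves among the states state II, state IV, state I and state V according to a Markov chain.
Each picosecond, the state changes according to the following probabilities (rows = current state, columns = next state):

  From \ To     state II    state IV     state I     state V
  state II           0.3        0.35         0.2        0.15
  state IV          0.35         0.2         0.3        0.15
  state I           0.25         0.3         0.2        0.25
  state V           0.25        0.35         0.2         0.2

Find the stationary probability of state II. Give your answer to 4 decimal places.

Let the stationary distribution be π with π = πP and π_1 + π_2 + π_3 + π_4 = 1.
π_1 = 0.3·π_1 + 0.35·π_2 + 0.25·π_3 + 0.25·π_4
π_2 = 0.35·π_1 + 0.2·π_2 + 0.3·π_3 + 0.35·π_4
π_3 = 0.2·π_1 + 0.3·π_2 + 0.2·π_3 + 0.2·π_4
Solving with the normalization constraint gives π = (0.2941, 0.2944, 0.2294, 0.1820).
So the stationary probability of state II is 0.2941.

0.2941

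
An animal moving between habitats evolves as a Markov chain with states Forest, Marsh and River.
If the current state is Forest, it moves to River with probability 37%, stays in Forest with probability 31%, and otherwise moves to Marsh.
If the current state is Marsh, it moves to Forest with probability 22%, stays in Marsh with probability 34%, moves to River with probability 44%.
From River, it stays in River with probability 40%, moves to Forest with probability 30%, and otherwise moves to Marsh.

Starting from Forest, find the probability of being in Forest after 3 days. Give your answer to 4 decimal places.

0.2773

Propagate the distribution vector 3 days from Forest.
After 0 days: (1.0000, 0.0000, 0.0000)
After 1 day: (0.3100, 0.3200, 0.3700)
After 2 days: (0.2775, 0.3190, 0.4035)
After 3 days: (0.2773, 0.3183, 0.4044)
P(in Forest after 3 days) = 0.2773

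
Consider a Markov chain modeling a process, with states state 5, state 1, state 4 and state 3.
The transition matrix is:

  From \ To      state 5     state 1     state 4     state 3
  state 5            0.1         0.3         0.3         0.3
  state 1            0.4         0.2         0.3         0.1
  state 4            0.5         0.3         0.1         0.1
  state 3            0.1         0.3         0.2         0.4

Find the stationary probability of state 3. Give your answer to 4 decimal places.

Let the stationary distribution be π with π = πP and π_1 + π_2 + π_3 + π_4 = 1.
π_1 = 0.1·π_1 + 0.4·π_2 + 0.5·π_3 + 0.1·π_4
π_2 = 0.3·π_1 + 0.2·π_2 + 0.3·π_3 + 0.3·π_4
π_3 = 0.3·π_1 + 0.3·π_2 + 0.1·π_3 + 0.2·π_4
Solving with the normalization constraint gives π = (0.2744, 0.2727, 0.2316, 0.2213).
So the stationary probability of state 3 is 0.2213.

0.2213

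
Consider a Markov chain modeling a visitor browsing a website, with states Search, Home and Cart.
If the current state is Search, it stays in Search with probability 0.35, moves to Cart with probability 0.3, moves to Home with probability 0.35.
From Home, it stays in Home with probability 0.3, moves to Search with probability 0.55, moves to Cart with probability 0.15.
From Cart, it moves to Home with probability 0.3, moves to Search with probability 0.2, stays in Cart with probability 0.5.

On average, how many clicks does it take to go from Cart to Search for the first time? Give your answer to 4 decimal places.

3.2787

Let t(s) be the expected number of clicks to first reach Search from state s, with t(Search) = 0. Conditioning on the first click:
t(Home) = 1 + 0.3·t(Home) + 0.15·t(Cart)
t(Cart) = 1 + 0.3·t(Home) + 0.5·t(Cart)
Solving: t(Home) = 2.1311, t(Cart) = 3.2787.
Expected clicks from Cart to Search: 3.2787.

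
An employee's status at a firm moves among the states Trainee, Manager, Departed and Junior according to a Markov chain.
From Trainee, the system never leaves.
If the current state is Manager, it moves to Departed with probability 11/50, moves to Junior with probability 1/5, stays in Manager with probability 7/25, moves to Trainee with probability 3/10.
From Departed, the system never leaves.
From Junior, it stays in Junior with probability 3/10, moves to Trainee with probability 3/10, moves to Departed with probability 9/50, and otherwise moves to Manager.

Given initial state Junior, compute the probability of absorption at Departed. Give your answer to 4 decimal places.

Let h(s) be the probability of absorption at Departed starting from transient state s. Then h(Departed) = 1 and h(Trainee) = 0. By first-step analysis:
h(Manager) = 0.3·0 + 0.28·h(Manager) + 0.22·1 + 0.2·h(Junior)
h(Junior) = 0.3·0 + 0.22·h(Manager) + 0.18·1 + 0.3·h(Junior)
Solving: h(Manager) = 0.4130, h(Junior) = 0.3870.
Starting from Junior, the probability is 0.3870.

0.3870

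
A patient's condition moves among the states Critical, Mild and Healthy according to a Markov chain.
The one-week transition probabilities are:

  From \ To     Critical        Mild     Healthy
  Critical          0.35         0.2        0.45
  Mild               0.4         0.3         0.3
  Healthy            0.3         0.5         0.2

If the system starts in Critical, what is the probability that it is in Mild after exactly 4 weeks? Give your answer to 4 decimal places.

Propagate the distribution vector 4 weeks from Critical.
After 0 weeks: (1.0000, 0.0000, 0.0000)
After 1 week: (0.3500, 0.2000, 0.4500)
After 2 weeks: (0.3375, 0.3550, 0.3075)
After 3 weeks: (0.3524, 0.3278, 0.3199)
After 4 weeks: (0.3504, 0.3287, 0.3209)
P(in Mild after 4 weeks) = 0.3287

0.3287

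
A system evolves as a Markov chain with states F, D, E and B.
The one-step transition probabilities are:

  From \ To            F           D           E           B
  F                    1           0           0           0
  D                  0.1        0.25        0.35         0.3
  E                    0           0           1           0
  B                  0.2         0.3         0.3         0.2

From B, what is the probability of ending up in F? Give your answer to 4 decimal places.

Let h(s) be the probability of absorption at F starting from transient state s. Then h(F) = 1 and h(E) = 0. By first-step analysis:
h(D) = 0.1·1 + 0.25·h(D) + 0.35·0 + 0.3·h(B)
h(B) = 0.2·1 + 0.3·h(D) + 0.3·0 + 0.2·h(B)
Solving: h(D) = 0.2745, h(B) = 0.3529.
Starting from B, the probability is 0.3529.

0.3529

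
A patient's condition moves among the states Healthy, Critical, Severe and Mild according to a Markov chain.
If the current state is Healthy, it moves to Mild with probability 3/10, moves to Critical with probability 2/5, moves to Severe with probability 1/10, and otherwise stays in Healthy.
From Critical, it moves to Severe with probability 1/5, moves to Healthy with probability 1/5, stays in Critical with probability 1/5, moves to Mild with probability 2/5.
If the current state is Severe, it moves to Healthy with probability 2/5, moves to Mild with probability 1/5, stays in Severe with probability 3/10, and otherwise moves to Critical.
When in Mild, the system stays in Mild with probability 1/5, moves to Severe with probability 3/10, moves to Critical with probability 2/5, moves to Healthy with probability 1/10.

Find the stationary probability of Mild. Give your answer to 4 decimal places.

Let the stationary distribution be π with π = πP and π_1 + π_2 + π_3 + π_4 = 1.
π_1 = 0.2·π_1 + 0.2·π_2 + 0.4·π_3 + 0.1·π_4
π_2 = 0.4·π_1 + 0.2·π_2 + 0.1·π_3 + 0.4·π_4
π_3 = 0.1·π_1 + 0.2·π_2 + 0.3·π_3 + 0.3·π_4
Solving with the normalization constraint gives π = (0.2181, 0.2761, 0.2288, 0.2770).
So the stationary probability of Mild is 0.2770.

0.2770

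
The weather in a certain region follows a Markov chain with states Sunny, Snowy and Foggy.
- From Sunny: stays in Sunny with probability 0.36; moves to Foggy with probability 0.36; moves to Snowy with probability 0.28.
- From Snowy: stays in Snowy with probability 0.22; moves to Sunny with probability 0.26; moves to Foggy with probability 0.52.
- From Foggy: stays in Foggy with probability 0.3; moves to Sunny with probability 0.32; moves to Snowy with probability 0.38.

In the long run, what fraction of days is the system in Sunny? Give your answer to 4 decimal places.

0.3146

Let the stationary distribution be π with π = πP and π_1 + π_2 + π_3 = 1.
π_1 = 0.36·π_1 + 0.26·π_2 + 0.32·π_3
π_2 = 0.28·π_1 + 0.22·π_2 + 0.38·π_3
Solving with the normalization constraint gives π = (0.3146, 0.3005, 0.3850).
So the stationary probability of Sunny is 0.3146.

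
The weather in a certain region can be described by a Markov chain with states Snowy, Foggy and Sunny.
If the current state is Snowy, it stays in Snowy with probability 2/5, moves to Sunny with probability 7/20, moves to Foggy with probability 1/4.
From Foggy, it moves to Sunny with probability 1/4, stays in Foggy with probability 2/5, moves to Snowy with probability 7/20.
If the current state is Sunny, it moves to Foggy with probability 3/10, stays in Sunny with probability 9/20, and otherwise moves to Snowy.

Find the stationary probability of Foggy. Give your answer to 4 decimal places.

Let the stationary distribution be π with π = πP and π_1 + π_2 + π_3 = 1.
π_1 = 0.4·π_1 + 0.35·π_2 + 0.25·π_3
π_2 = 0.25·π_1 + 0.4·π_2 + 0.3·π_3
Solving with the normalization constraint gives π = (0.3312, 0.3149, 0.3539).
So the stationary probability of Foggy is 0.3149.

0.3149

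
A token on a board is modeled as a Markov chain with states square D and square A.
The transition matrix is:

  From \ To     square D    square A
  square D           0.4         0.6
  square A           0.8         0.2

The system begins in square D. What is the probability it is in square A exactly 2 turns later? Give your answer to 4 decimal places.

Sum over the intermediate state after 1 turn:
P = P(square D→square D)·P(square D→square A) + P(square D→square A)·P(square A→square A)
  = 0.4×0.6 + 0.6×0.2
  = 0.2400 + 0.1200 = 0.3600

0.3600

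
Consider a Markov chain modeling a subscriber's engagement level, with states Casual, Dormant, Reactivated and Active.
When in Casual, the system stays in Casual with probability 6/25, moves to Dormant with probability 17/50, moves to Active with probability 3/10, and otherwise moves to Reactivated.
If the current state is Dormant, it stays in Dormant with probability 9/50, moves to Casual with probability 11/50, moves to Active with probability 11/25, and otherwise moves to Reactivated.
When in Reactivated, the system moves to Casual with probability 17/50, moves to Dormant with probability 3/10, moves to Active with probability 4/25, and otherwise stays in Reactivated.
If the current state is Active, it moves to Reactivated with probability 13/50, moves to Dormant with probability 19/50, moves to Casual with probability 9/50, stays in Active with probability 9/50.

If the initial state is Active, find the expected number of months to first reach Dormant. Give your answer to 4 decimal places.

2.8275

Let t(s) be the expected number of months to first reach Dormant from state s, with t(Dormant) = 0. Conditioning on the first month:
t(Casual) = 1 + 0.24·t(Casual) + 0.12·t(Reactivated) + 0.3·t(Active)
t(Reactivated) = 1 + 0.34·t(Casual) + 0.2·t(Reactivated) + 0.16·t(Active)
t(Active) = 1 + 0.18·t(Casual) + 0.26·t(Reactivated) + 0.18·t(Active)
Solving: t(Casual) = 2.9141, t(Reactivated) = 3.0540, t(Active) = 2.8275.
Expected months from Active to Dormant: 2.8275.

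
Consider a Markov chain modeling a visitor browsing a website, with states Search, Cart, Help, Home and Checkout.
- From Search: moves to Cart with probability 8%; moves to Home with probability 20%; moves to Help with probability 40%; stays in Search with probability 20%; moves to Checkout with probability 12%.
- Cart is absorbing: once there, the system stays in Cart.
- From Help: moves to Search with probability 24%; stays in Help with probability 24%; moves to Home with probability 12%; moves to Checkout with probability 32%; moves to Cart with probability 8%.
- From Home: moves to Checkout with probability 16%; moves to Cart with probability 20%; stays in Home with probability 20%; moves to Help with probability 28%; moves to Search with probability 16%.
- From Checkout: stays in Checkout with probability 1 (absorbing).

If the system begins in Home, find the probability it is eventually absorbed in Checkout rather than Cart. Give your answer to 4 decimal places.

Let h(s) be the probability of absorption at Checkout starting from transient state s. Then h(Checkout) = 1 and h(Cart) = 0. By first-step analysis:
h(Search) = 0.2·h(Search) + 0.08·0 + 0.4·h(Help) + 0.2·h(Home) + 0.12·1
h(Help) = 0.24·h(Search) + 0.08·0 + 0.24·h(Help) + 0.12·h(Home) + 0.32·1
h(Home) = 0.16·h(Search) + 0.2·0 + 0.28·h(Help) + 0.2·h(Home) + 0.16·1
Solving: h(Search) = 0.6560, h(Help) = 0.7203, h(Home) = 0.5833.
Starting from Home, the probability is 0.5833.

0.5833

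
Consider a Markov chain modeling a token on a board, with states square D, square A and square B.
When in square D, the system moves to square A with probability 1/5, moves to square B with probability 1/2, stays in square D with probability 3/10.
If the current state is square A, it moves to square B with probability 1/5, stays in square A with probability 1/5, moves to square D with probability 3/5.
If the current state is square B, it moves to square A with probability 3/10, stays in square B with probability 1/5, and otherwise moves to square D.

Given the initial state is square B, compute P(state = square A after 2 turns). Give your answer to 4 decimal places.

0.2200

Sum over the intermediate state after 1 turn:
P = P(square B→square D)·P(square D→square A) + P(square B→square A)·P(square A→square A) + P(square B→square B)·P(square B→square A)
  = 0.5×0.2 + 0.3×0.2 + 0.2×0.3
  = 0.1000 + 0.0600 + 0.0600 = 0.2200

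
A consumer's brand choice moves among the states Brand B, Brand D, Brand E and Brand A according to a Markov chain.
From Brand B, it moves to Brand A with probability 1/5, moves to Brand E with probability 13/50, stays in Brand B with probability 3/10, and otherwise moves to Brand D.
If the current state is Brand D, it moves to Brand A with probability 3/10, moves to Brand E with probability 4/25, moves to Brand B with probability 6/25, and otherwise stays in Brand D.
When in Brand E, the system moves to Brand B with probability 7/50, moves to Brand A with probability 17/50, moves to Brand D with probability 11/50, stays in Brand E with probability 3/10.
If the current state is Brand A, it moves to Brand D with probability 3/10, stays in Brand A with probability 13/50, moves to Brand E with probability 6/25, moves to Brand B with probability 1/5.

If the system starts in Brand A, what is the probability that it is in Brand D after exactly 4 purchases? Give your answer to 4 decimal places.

Propagate the distribution vector 4 purchases from Brand A.
After 0 purchases: (0.0000, 0.0000, 0.0000, 1.0000)
After 1 purchase: (0.2000, 0.3000, 0.2400, 0.2600)
After 2 purchases: (0.2176, 0.2688, 0.2344, 0.2792)
After 3 purchases: (0.2184, 0.2682, 0.2369, 0.2764)
After 4 purchases: (0.2184, 0.2679, 0.2371, 0.2766)
P(in Brand D after 4 purchases) = 0.2679

0.2679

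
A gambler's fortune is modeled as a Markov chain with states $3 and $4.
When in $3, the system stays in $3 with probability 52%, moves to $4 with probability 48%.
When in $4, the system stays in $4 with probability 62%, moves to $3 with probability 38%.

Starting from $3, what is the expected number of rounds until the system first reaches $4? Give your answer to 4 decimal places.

2.0833

Let t(s) be the expected number of rounds to first reach $4 from state s, with t($4) = 0. Conditioning on the first round:
t($3) = 1 + 0.52·t($3)
Solving: t($3) = 2.0833.
Expected rounds from $3 to $4: 2.0833.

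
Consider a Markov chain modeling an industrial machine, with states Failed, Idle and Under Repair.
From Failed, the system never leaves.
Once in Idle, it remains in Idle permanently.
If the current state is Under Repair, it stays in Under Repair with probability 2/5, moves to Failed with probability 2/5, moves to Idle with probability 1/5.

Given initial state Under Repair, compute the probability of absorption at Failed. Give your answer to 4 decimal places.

Let h(s) be the probability of absorption at Failed starting from transient state s. Then h(Failed) = 1 and h(Idle) = 0. By first-step analysis:
h(Under Repair) = 0.4·1 + 0.2·0 + 0.4·h(Under Repair)
Solving: h(Under Repair) = 0.6667.
Starting from Under Repair, the probability is 0.6667.

0.6667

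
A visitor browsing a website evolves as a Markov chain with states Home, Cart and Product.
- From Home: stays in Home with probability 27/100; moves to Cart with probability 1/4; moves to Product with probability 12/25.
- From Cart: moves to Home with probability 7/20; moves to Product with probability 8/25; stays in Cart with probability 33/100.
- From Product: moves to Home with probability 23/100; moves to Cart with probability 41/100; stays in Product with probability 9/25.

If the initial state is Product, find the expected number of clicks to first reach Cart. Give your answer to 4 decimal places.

2.6906

Let t(s) be the expected number of clicks to first reach Cart from state s, with t(Cart) = 0. Conditioning on the first click:
t(Home) = 1 + 0.27·t(Home) + 0.48·t(Product)
t(Product) = 1 + 0.23·t(Home) + 0.36·t(Product)
Solving: t(Home) = 3.1390, t(Product) = 2.6906.
Expected clicks from Product to Cart: 2.6906.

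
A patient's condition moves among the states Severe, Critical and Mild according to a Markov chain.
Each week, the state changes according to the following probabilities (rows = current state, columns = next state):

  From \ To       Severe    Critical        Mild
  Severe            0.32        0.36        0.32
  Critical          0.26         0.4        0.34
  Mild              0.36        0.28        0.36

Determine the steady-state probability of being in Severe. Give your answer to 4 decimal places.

0.3128

Let the stationary distribution be π with π = πP and π_1 + π_2 + π_3 = 1.
π_1 = 0.32·π_1 + 0.26·π_2 + 0.36·π_3
π_2 = 0.36·π_1 + 0.4·π_2 + 0.28·π_3
Solving with the normalization constraint gives π = (0.3128, 0.3466, 0.3406).
So the stationary probability of Severe is 0.3128.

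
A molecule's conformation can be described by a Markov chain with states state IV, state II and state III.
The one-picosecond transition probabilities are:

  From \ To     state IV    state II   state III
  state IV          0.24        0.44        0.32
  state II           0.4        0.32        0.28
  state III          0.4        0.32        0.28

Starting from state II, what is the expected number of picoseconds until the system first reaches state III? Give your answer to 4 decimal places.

3.4038

Let t(s) be the expected number of picoseconds to first reach state III from state s, with t(state III) = 0. Conditioning on the first picosecond:
t(state IV) = 1 + 0.24·t(state IV) + 0.44·t(state II)
t(state II) = 1 + 0.4·t(state IV) + 0.32·t(state II)
Solving: t(state IV) = 3.2864, t(state II) = 3.4038.
Expected picoseconds from state II to state III: 3.4038.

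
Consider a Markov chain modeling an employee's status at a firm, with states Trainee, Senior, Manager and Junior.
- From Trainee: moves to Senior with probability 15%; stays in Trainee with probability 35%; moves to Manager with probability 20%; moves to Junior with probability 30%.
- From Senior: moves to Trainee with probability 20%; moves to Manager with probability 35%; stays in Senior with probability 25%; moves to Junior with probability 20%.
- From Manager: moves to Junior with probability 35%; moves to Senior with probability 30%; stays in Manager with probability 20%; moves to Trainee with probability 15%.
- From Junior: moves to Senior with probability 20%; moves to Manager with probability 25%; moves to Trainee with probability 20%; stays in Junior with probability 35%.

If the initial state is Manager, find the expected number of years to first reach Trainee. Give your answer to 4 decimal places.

5.6060

Let t(s) be the expected number of years to first reach Trainee from state s, with t(Trainee) = 0. Conditioning on the first year:
t(Senior) = 1 + 0.25·t(Senior) + 0.35·t(Manager) + 0.2·t(Junior)
t(Manager) = 1 + 0.3·t(Senior) + 0.2·t(Manager) + 0.35·t(Junior)
t(Junior) = 1 + 0.2·t(Senior) + 0.25·t(Manager) + 0.35·t(Junior)
Solving: t(Senior) = 5.3758, t(Manager) = 5.6060, t(Junior) = 5.3487.
Expected years from Manager to Trainee: 5.6060.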